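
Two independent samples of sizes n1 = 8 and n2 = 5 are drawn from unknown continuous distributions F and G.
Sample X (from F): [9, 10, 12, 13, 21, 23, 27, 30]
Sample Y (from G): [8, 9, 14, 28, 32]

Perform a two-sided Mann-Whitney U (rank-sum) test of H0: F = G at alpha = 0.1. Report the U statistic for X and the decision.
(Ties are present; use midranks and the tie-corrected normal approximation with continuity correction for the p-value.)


Step 1: Combine and sort all 13 observations; assign midranks.
sorted (value, group): (8,Y), (9,X), (9,Y), (10,X), (12,X), (13,X), (14,Y), (21,X), (23,X), (27,X), (28,Y), (30,X), (32,Y)
ranks: 8->1, 9->2.5, 9->2.5, 10->4, 12->5, 13->6, 14->7, 21->8, 23->9, 27->10, 28->11, 30->12, 32->13
Step 2: Rank sum for X: R1 = 2.5 + 4 + 5 + 6 + 8 + 9 + 10 + 12 = 56.5.
Step 3: U_X = R1 - n1(n1+1)/2 = 56.5 - 8*9/2 = 56.5 - 36 = 20.5.
       U_Y = n1*n2 - U_X = 40 - 20.5 = 19.5.
Step 4: Ties are present, so use the tie-corrected normal approximation (with continuity correction) for the p-value.
Step 5: p-value = 1.000000; compare to alpha = 0.1. fail to reject H0.

U_X = 20.5, p = 1.000000, fail to reject H0 at alpha = 0.1.


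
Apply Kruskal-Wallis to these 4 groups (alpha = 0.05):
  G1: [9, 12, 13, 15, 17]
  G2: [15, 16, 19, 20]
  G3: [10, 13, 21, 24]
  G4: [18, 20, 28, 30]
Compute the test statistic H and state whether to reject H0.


Step 1: Combine all N = 17 observations and assign midranks.
sorted (value, group, rank): (9,G1,1), (10,G3,2), (12,G1,3), (13,G1,4.5), (13,G3,4.5), (15,G1,6.5), (15,G2,6.5), (16,G2,8), (17,G1,9), (18,G4,10), (19,G2,11), (20,G2,12.5), (20,G4,12.5), (21,G3,14), (24,G3,15), (28,G4,16), (30,G4,17)
Step 2: Sum ranks within each group.
R_1 = 24 (n_1 = 5)
R_2 = 38 (n_2 = 4)
R_3 = 35.5 (n_3 = 4)
R_4 = 55.5 (n_4 = 4)
Step 3: H = 12/(N(N+1)) * sum(R_i^2/n_i) - 3(N+1)
     = 12/(17*18) * (24^2/5 + 38^2/4 + 35.5^2/4 + 55.5^2/4) - 3*18
     = 0.039216 * 1561.33 - 54
     = 7.228431.
Step 4: Ties present; correction factor C = 1 - 18/(17^3 - 17) = 0.996324. Corrected H = 7.228431 / 0.996324 = 7.255105.
Step 5: Under H0, H ~ chi^2(3); p-value = 0.064196.
Step 6: alpha = 0.05. fail to reject H0.

H = 7.2551, df = 3, p = 0.064196, fail to reject H0.


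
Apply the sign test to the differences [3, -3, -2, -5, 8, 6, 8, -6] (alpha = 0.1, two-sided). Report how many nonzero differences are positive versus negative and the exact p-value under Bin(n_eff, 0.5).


Step 1: Discard zero differences. Original n = 8; n_eff = number of nonzero differences = 8.
Nonzero differences (with sign): +3, -3, -2, -5, +8, +6, +8, -6
Step 2: Count signs: positive = 4, negative = 4.
Step 3: Under H0: P(positive) = 0.5, so the number of positives S ~ Bin(8, 0.5).
Step 4: Two-sided exact p-value = sum of Bin(8,0.5) probabilities at or below the observed probability = 1.000000.
Step 5: alpha = 0.1. fail to reject H0.

n_eff = 8, pos = 4, neg = 4, p = 1.000000, fail to reject H0.


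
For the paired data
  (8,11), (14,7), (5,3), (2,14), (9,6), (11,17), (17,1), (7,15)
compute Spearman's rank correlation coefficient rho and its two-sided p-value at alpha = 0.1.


Step 1: Rank x and y separately (midranks; no ties here).
rank(x): 8->4, 14->7, 5->2, 2->1, 9->5, 11->6, 17->8, 7->3
rank(y): 11->5, 7->4, 3->2, 14->6, 6->3, 17->8, 1->1, 15->7
Step 2: d_i = R_x(i) - R_y(i); compute d_i^2.
  (4-5)^2=1, (7-4)^2=9, (2-2)^2=0, (1-6)^2=25, (5-3)^2=4, (6-8)^2=4, (8-1)^2=49, (3-7)^2=16
sum(d^2) = 108.
Step 3: rho = 1 - 6*108 / (8*(8^2 - 1)) = 1 - 648/504 = -0.285714.
Step 4: Under H0, t = rho * sqrt((n-2)/(1-rho^2)) = -0.7303 ~ t(6).
Step 5: Two-sided p-value from the t-distribution with 6 df = 0.492726.
Step 6: alpha = 0.1. fail to reject H0.

rho = -0.2857, p = 0.492726, fail to reject H0 at alpha = 0.1.


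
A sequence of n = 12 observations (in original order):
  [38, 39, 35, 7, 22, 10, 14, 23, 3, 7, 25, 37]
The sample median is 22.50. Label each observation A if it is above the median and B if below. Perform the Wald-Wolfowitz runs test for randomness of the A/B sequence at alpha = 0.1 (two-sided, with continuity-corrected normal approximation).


Step 1: Compute median = 22.50; label A = above, B = below.
Labels in order: AAABBBBABBAA  (n_A = 6, n_B = 6)
Step 2: Count runs R = 5.
Step 3: Under H0 (random ordering), E[R] = 2*n_A*n_B/(n_A+n_B) + 1 = 2*6*6/12 + 1 = 7.0000.
        Var[R] = 2*n_A*n_B*(2*n_A*n_B - n_A - n_B) / ((n_A+n_B)^2 * (n_A+n_B-1)) = 4320/1584 = 2.7273.
        SD[R] = 1.6514.
Step 4: Continuity-corrected z = (R + 0.5 - E[R]) / SD[R] = (5 + 0.5 - 7.0000) / 1.6514 = -0.9083.
Step 5: Two-sided p-value via normal approximation = 2*(1 - Phi(|z|)) = 0.363722.
Step 6: alpha = 0.1. fail to reject H0.

R = 5, z = -0.9083, p = 0.363722, fail to reject H0.


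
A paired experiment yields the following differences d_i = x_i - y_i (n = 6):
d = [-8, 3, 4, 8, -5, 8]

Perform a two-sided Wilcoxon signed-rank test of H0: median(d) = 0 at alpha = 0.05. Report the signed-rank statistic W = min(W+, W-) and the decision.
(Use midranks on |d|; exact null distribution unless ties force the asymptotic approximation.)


Step 1: Drop any zero differences (none here) and take |d_i|.
|d| = [8, 3, 4, 8, 5, 8]
Step 2: Midrank |d_i| (ties get averaged ranks).
ranks: |8|->5, |3|->1, |4|->2, |8|->5, |5|->3, |8|->5
Step 3: Attach original signs; sum ranks with positive sign and with negative sign.
W+ = 1 + 2 + 5 + 5 = 13
W- = 5 + 3 = 8
(Check: W+ + W- = 21 should equal n(n+1)/2 = 21.)
Step 4: Test statistic W = min(W+, W-) = 8.
Step 5: Ties in |d|, so use the tie-corrected normal approximation.
        E[W] = n(n+1)/4 = 6*7/4 = 10.5.
        Tie groups: |d|=8 (t=3); sum(t^3 - t) = 24.
        Var[W] = n(n+1)(2n+1)/24 - sum(t^3-t)/48 = 546/24 - 24/48 = 22.25.
        z = (W - E[W]) / sqrt(Var[W]) = (8 - 10.5) / 4.7170 = -0.5300.
        Two-sided p = 2*Phi(z) = 0.596113.
Step 6: alpha = 0.05. fail to reject H0.

W+ = 13, W- = 8, W = min = 8, p = 0.596113, fail to reject H0.


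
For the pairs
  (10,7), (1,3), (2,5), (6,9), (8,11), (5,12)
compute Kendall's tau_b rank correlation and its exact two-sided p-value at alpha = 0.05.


Step 1: Enumerate the 15 unordered pairs (i,j) with i<j and classify each by sign(x_j-x_i) * sign(y_j-y_i).
  (1,2):dx=-9,dy=-4->C; (1,3):dx=-8,dy=-2->C; (1,4):dx=-4,dy=+2->D; (1,5):dx=-2,dy=+4->D
  (1,6):dx=-5,dy=+5->D; (2,3):dx=+1,dy=+2->C; (2,4):dx=+5,dy=+6->C; (2,5):dx=+7,dy=+8->C
  (2,6):dx=+4,dy=+9->C; (3,4):dx=+4,dy=+4->C; (3,5):dx=+6,dy=+6->C; (3,6):dx=+3,dy=+7->C
  (4,5):dx=+2,dy=+2->C; (4,6):dx=-1,dy=+3->D; (5,6):dx=-3,dy=+1->D
Step 2: C = 10, D = 5, total pairs = 15.
Step 3: tau = (C - D)/(n(n-1)/2) = (10 - 5)/15 = 0.333333.
Step 4: Exact two-sided p-value (enumerate n! = 720 permutations of y under H0): p = 0.469444.
Step 5: alpha = 0.05. fail to reject H0.

tau_b = 0.3333 (C=10, D=5), p = 0.469444, fail to reject H0.


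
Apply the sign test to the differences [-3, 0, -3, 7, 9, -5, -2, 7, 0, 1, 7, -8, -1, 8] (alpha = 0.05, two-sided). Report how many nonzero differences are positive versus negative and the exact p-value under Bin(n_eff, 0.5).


Step 1: Discard zero differences. Original n = 14; n_eff = number of nonzero differences = 12.
Nonzero differences (with sign): -3, -3, +7, +9, -5, -2, +7, +1, +7, -8, -1, +8
Step 2: Count signs: positive = 6, negative = 6.
Step 3: Under H0: P(positive) = 0.5, so the number of positives S ~ Bin(12, 0.5).
Step 4: Two-sided exact p-value = sum of Bin(12,0.5) probabilities at or below the observed probability = 1.000000.
Step 5: alpha = 0.05. fail to reject H0.

n_eff = 12, pos = 6, neg = 6, p = 1.000000, fail to reject H0.


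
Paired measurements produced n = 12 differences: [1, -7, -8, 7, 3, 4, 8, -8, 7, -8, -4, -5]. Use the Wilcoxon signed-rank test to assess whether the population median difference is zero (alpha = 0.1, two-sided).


Step 1: Drop any zero differences (none here) and take |d_i|.
|d| = [1, 7, 8, 7, 3, 4, 8, 8, 7, 8, 4, 5]
Step 2: Midrank |d_i| (ties get averaged ranks).
ranks: |1|->1, |7|->7, |8|->10.5, |7|->7, |3|->2, |4|->3.5, |8|->10.5, |8|->10.5, |7|->7, |8|->10.5, |4|->3.5, |5|->5
Step 3: Attach original signs; sum ranks with positive sign and with negative sign.
W+ = 1 + 7 + 2 + 3.5 + 10.5 + 7 = 31
W- = 7 + 10.5 + 10.5 + 10.5 + 3.5 + 5 = 47
(Check: W+ + W- = 78 should equal n(n+1)/2 = 78.)
Step 4: Test statistic W = min(W+, W-) = 31.
Step 5: Ties in |d|, so use the tie-corrected normal approximation.
        E[W] = n(n+1)/4 = 12*13/4 = 39.
        Tie groups: |d|=4 (t=2), |d|=7 (t=3), |d|=8 (t=4); sum(t^3 - t) = 90.
        Var[W] = n(n+1)(2n+1)/24 - sum(t^3-t)/48 = 3900/24 - 90/48 = 160.625.
        z = (W - E[W]) / sqrt(Var[W]) = (31 - 39) / 12.6738 = -0.6312.
        Two-sided p = 2*Phi(z) = 0.527894.
Step 6: alpha = 0.1. fail to reject H0.

W+ = 31, W- = 47, W = min = 31, p = 0.527894, fail to reject H0.


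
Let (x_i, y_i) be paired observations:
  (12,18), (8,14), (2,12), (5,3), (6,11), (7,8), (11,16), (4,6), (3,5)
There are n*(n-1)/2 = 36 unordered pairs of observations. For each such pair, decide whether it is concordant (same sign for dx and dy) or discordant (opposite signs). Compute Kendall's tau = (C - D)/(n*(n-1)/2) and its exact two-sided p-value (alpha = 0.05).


Step 1: Enumerate the 36 unordered pairs (i,j) with i<j and classify each by sign(x_j-x_i) * sign(y_j-y_i).
  (1,2):dx=-4,dy=-4->C; (1,3):dx=-10,dy=-6->C; (1,4):dx=-7,dy=-15->C; (1,5):dx=-6,dy=-7->C
  (1,6):dx=-5,dy=-10->C; (1,7):dx=-1,dy=-2->C; (1,8):dx=-8,dy=-12->C; (1,9):dx=-9,dy=-13->C
  (2,3):dx=-6,dy=-2->C; (2,4):dx=-3,dy=-11->C; (2,5):dx=-2,dy=-3->C; (2,6):dx=-1,dy=-6->C
  (2,7):dx=+3,dy=+2->C; (2,8):dx=-4,dy=-8->C; (2,9):dx=-5,dy=-9->C; (3,4):dx=+3,dy=-9->D
  (3,5):dx=+4,dy=-1->D; (3,6):dx=+5,dy=-4->D; (3,7):dx=+9,dy=+4->C; (3,8):dx=+2,dy=-6->D
  (3,9):dx=+1,dy=-7->D; (4,5):dx=+1,dy=+8->C; (4,6):dx=+2,dy=+5->C; (4,7):dx=+6,dy=+13->C
  (4,8):dx=-1,dy=+3->D; (4,9):dx=-2,dy=+2->D; (5,6):dx=+1,dy=-3->D; (5,7):dx=+5,dy=+5->C
  (5,8):dx=-2,dy=-5->C; (5,9):dx=-3,dy=-6->C; (6,7):dx=+4,dy=+8->C; (6,8):dx=-3,dy=-2->C
  (6,9):dx=-4,dy=-3->C; (7,8):dx=-7,dy=-10->C; (7,9):dx=-8,dy=-11->C; (8,9):dx=-1,dy=-1->C
Step 2: C = 28, D = 8, total pairs = 36.
Step 3: tau = (C - D)/(n(n-1)/2) = (28 - 8)/36 = 0.555556.
Step 4: Exact two-sided p-value (enumerate n! = 362880 permutations of y under H0): p = 0.044615.
Step 5: alpha = 0.05. reject H0.

tau_b = 0.5556 (C=28, D=8), p = 0.044615, reject H0.


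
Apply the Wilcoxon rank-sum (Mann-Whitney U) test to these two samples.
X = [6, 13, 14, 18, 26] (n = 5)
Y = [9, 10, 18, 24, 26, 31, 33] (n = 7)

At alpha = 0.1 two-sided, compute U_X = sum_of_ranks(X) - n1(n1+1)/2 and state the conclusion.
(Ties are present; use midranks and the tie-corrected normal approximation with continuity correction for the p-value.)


Step 1: Combine and sort all 12 observations; assign midranks.
sorted (value, group): (6,X), (9,Y), (10,Y), (13,X), (14,X), (18,X), (18,Y), (24,Y), (26,X), (26,Y), (31,Y), (33,Y)
ranks: 6->1, 9->2, 10->3, 13->4, 14->5, 18->6.5, 18->6.5, 24->8, 26->9.5, 26->9.5, 31->11, 33->12
Step 2: Rank sum for X: R1 = 1 + 4 + 5 + 6.5 + 9.5 = 26.
Step 3: U_X = R1 - n1(n1+1)/2 = 26 - 5*6/2 = 26 - 15 = 11.
       U_Y = n1*n2 - U_X = 35 - 11 = 24.
Step 4: Ties are present, so use the tie-corrected normal approximation (with continuity correction) for the p-value.
Step 5: p-value = 0.328162; compare to alpha = 0.1. fail to reject H0.

U_X = 11, p = 0.328162, fail to reject H0 at alpha = 0.1.


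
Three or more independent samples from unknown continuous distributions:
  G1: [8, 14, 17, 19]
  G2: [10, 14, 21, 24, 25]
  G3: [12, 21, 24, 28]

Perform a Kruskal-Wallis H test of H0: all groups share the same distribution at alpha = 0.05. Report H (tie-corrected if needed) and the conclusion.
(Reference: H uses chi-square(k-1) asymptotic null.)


Step 1: Combine all N = 13 observations and assign midranks.
sorted (value, group, rank): (8,G1,1), (10,G2,2), (12,G3,3), (14,G1,4.5), (14,G2,4.5), (17,G1,6), (19,G1,7), (21,G2,8.5), (21,G3,8.5), (24,G2,10.5), (24,G3,10.5), (25,G2,12), (28,G3,13)
Step 2: Sum ranks within each group.
R_1 = 18.5 (n_1 = 4)
R_2 = 37.5 (n_2 = 5)
R_3 = 35 (n_3 = 4)
Step 3: H = 12/(N(N+1)) * sum(R_i^2/n_i) - 3(N+1)
     = 12/(13*14) * (18.5^2/4 + 37.5^2/5 + 35^2/4) - 3*14
     = 0.065934 * 673.062 - 42
     = 2.377747.
Step 4: Ties present; correction factor C = 1 - 18/(13^3 - 13) = 0.991758. Corrected H = 2.377747 / 0.991758 = 2.397507.
Step 5: Under H0, H ~ chi^2(2); p-value = 0.301570.
Step 6: alpha = 0.05. fail to reject H0.

H = 2.3975, df = 2, p = 0.301570, fail to reject H0.


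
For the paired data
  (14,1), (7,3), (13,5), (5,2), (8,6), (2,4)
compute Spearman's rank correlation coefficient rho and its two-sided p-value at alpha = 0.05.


Step 1: Rank x and y separately (midranks; no ties here).
rank(x): 14->6, 7->3, 13->5, 5->2, 8->4, 2->1
rank(y): 1->1, 3->3, 5->5, 2->2, 6->6, 4->4
Step 2: d_i = R_x(i) - R_y(i); compute d_i^2.
  (6-1)^2=25, (3-3)^2=0, (5-5)^2=0, (2-2)^2=0, (4-6)^2=4, (1-4)^2=9
sum(d^2) = 38.
Step 3: rho = 1 - 6*38 / (6*(6^2 - 1)) = 1 - 228/210 = -0.085714.
Step 4: Under H0, t = rho * sqrt((n-2)/(1-rho^2)) = -0.1721 ~ t(4).
Step 5: Two-sided p-value from the t-distribution with 4 df = 0.871743.
Step 6: alpha = 0.05. fail to reject H0.

rho = -0.0857, p = 0.871743, fail to reject H0 at alpha = 0.05.


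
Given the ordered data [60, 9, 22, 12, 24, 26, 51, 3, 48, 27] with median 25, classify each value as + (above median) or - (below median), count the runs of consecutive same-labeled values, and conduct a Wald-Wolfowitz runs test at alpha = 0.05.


Step 1: Compute median = 25; label A = above, B = below.
Labels in order: ABBBBAABAA  (n_A = 5, n_B = 5)
Step 2: Count runs R = 5.
Step 3: Under H0 (random ordering), E[R] = 2*n_A*n_B/(n_A+n_B) + 1 = 2*5*5/10 + 1 = 6.0000.
        Var[R] = 2*n_A*n_B*(2*n_A*n_B - n_A - n_B) / ((n_A+n_B)^2 * (n_A+n_B-1)) = 2000/900 = 2.2222.
        SD[R] = 1.4907.
Step 4: Continuity-corrected z = (R + 0.5 - E[R]) / SD[R] = (5 + 0.5 - 6.0000) / 1.4907 = -0.3354.
Step 5: Two-sided p-value via normal approximation = 2*(1 - Phi(|z|)) = 0.737316.
Step 6: alpha = 0.05. fail to reject H0.

R = 5, z = -0.3354, p = 0.737316, fail to reject H0.


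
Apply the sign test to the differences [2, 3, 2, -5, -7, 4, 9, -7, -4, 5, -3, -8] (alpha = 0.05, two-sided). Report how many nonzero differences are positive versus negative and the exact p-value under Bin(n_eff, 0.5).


Step 1: Discard zero differences. Original n = 12; n_eff = number of nonzero differences = 12.
Nonzero differences (with sign): +2, +3, +2, -5, -7, +4, +9, -7, -4, +5, -3, -8
Step 2: Count signs: positive = 6, negative = 6.
Step 3: Under H0: P(positive) = 0.5, so the number of positives S ~ Bin(12, 0.5).
Step 4: Two-sided exact p-value = sum of Bin(12,0.5) probabilities at or below the observed probability = 1.000000.
Step 5: alpha = 0.05. fail to reject H0.

n_eff = 12, pos = 6, neg = 6, p = 1.000000, fail to reject H0.


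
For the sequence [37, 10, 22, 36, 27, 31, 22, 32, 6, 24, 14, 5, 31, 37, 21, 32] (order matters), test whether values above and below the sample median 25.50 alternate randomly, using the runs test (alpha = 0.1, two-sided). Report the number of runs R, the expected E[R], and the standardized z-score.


Step 1: Compute median = 25.50; label A = above, B = below.
Labels in order: ABBAAABABBBBAABA  (n_A = 8, n_B = 8)
Step 2: Count runs R = 9.
Step 3: Under H0 (random ordering), E[R] = 2*n_A*n_B/(n_A+n_B) + 1 = 2*8*8/16 + 1 = 9.0000.
        Var[R] = 2*n_A*n_B*(2*n_A*n_B - n_A - n_B) / ((n_A+n_B)^2 * (n_A+n_B-1)) = 14336/3840 = 3.7333.
        SD[R] = 1.9322.
Step 4: R = E[R], so z = 0 with no continuity correction.
Step 5: Two-sided p-value via normal approximation = 2*(1 - Phi(|z|)) = 1.000000.
Step 6: alpha = 0.1. fail to reject H0.

R = 9, z = 0.0000, p = 1.000000, fail to reject H0.


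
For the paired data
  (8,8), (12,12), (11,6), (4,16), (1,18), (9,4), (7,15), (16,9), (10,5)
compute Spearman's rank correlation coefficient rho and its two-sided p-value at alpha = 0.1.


Step 1: Rank x and y separately (midranks; no ties here).
rank(x): 8->4, 12->8, 11->7, 4->2, 1->1, 9->5, 7->3, 16->9, 10->6
rank(y): 8->4, 12->6, 6->3, 16->8, 18->9, 4->1, 15->7, 9->5, 5->2
Step 2: d_i = R_x(i) - R_y(i); compute d_i^2.
  (4-4)^2=0, (8-6)^2=4, (7-3)^2=16, (2-8)^2=36, (1-9)^2=64, (5-1)^2=16, (3-7)^2=16, (9-5)^2=16, (6-2)^2=16
sum(d^2) = 184.
Step 3: rho = 1 - 6*184 / (9*(9^2 - 1)) = 1 - 1104/720 = -0.533333.
Step 4: Under H0, t = rho * sqrt((n-2)/(1-rho^2)) = -1.6681 ~ t(7).
Step 5: Two-sided p-value from the t-distribution with 7 df = 0.139227.
Step 6: alpha = 0.1. fail to reject H0.

rho = -0.5333, p = 0.139227, fail to reject H0 at alpha = 0.1.


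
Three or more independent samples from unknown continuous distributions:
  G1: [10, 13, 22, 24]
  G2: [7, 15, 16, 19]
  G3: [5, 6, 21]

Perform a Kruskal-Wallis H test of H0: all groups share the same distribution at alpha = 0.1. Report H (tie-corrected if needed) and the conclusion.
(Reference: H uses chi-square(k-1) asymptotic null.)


Step 1: Combine all N = 11 observations and assign midranks.
sorted (value, group, rank): (5,G3,1), (6,G3,2), (7,G2,3), (10,G1,4), (13,G1,5), (15,G2,6), (16,G2,7), (19,G2,8), (21,G3,9), (22,G1,10), (24,G1,11)
Step 2: Sum ranks within each group.
R_1 = 30 (n_1 = 4)
R_2 = 24 (n_2 = 4)
R_3 = 12 (n_3 = 3)
Step 3: H = 12/(N(N+1)) * sum(R_i^2/n_i) - 3(N+1)
     = 12/(11*12) * (30^2/4 + 24^2/4 + 12^2/3) - 3*12
     = 0.090909 * 417 - 36
     = 1.909091.
Step 4: No ties, so H is used without correction.
Step 5: Under H0, H ~ chi^2(2); p-value = 0.384987.
Step 6: alpha = 0.1. fail to reject H0.

H = 1.9091, df = 2, p = 0.384987, fail to reject H0.


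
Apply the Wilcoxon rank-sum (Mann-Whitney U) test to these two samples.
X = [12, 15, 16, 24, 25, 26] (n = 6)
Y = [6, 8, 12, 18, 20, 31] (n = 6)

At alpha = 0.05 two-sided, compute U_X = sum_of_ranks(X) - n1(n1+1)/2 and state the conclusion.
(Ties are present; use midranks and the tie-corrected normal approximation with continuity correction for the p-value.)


Step 1: Combine and sort all 12 observations; assign midranks.
sorted (value, group): (6,Y), (8,Y), (12,X), (12,Y), (15,X), (16,X), (18,Y), (20,Y), (24,X), (25,X), (26,X), (31,Y)
ranks: 6->1, 8->2, 12->3.5, 12->3.5, 15->5, 16->6, 18->7, 20->8, 24->9, 25->10, 26->11, 31->12
Step 2: Rank sum for X: R1 = 3.5 + 5 + 6 + 9 + 10 + 11 = 44.5.
Step 3: U_X = R1 - n1(n1+1)/2 = 44.5 - 6*7/2 = 44.5 - 21 = 23.5.
       U_Y = n1*n2 - U_X = 36 - 23.5 = 12.5.
Step 4: Ties are present, so use the tie-corrected normal approximation (with continuity correction) for the p-value.
Step 5: p-value = 0.422527; compare to alpha = 0.05. fail to reject H0.

U_X = 23.5, p = 0.422527, fail to reject H0 at alpha = 0.05.


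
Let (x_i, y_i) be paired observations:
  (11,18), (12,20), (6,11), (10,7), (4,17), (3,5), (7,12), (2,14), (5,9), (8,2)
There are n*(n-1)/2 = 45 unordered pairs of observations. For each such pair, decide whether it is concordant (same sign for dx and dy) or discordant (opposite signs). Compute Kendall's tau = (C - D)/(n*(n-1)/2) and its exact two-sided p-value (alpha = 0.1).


Step 1: Enumerate the 45 unordered pairs (i,j) with i<j and classify each by sign(x_j-x_i) * sign(y_j-y_i).
  (1,2):dx=+1,dy=+2->C; (1,3):dx=-5,dy=-7->C; (1,4):dx=-1,dy=-11->C; (1,5):dx=-7,dy=-1->C
  (1,6):dx=-8,dy=-13->C; (1,7):dx=-4,dy=-6->C; (1,8):dx=-9,dy=-4->C; (1,9):dx=-6,dy=-9->C
  (1,10):dx=-3,dy=-16->C; (2,3):dx=-6,dy=-9->C; (2,4):dx=-2,dy=-13->C; (2,5):dx=-8,dy=-3->C
  (2,6):dx=-9,dy=-15->C; (2,7):dx=-5,dy=-8->C; (2,8):dx=-10,dy=-6->C; (2,9):dx=-7,dy=-11->C
  (2,10):dx=-4,dy=-18->C; (3,4):dx=+4,dy=-4->D; (3,5):dx=-2,dy=+6->D; (3,6):dx=-3,dy=-6->C
  (3,7):dx=+1,dy=+1->C; (3,8):dx=-4,dy=+3->D; (3,9):dx=-1,dy=-2->C; (3,10):dx=+2,dy=-9->D
  (4,5):dx=-6,dy=+10->D; (4,6):dx=-7,dy=-2->C; (4,7):dx=-3,dy=+5->D; (4,8):dx=-8,dy=+7->D
  (4,9):dx=-5,dy=+2->D; (4,10):dx=-2,dy=-5->C; (5,6):dx=-1,dy=-12->C; (5,7):dx=+3,dy=-5->D
  (5,8):dx=-2,dy=-3->C; (5,9):dx=+1,dy=-8->D; (5,10):dx=+4,dy=-15->D; (6,7):dx=+4,dy=+7->C
  (6,8):dx=-1,dy=+9->D; (6,9):dx=+2,dy=+4->C; (6,10):dx=+5,dy=-3->D; (7,8):dx=-5,dy=+2->D
  (7,9):dx=-2,dy=-3->C; (7,10):dx=+1,dy=-10->D; (8,9):dx=+3,dy=-5->D; (8,10):dx=+6,dy=-12->D
  (9,10):dx=+3,dy=-7->D
Step 2: C = 27, D = 18, total pairs = 45.
Step 3: tau = (C - D)/(n(n-1)/2) = (27 - 18)/45 = 0.200000.
Step 4: Exact two-sided p-value (enumerate n! = 3628800 permutations of y under H0): p = 0.484313.
Step 5: alpha = 0.1. fail to reject H0.

tau_b = 0.2000 (C=27, D=18), p = 0.484313, fail to reject H0.


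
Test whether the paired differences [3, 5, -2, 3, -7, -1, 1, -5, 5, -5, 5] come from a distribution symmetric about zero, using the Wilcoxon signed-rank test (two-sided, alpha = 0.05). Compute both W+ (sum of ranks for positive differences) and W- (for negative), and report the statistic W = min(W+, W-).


Step 1: Drop any zero differences (none here) and take |d_i|.
|d| = [3, 5, 2, 3, 7, 1, 1, 5, 5, 5, 5]
Step 2: Midrank |d_i| (ties get averaged ranks).
ranks: |3|->4.5, |5|->8, |2|->3, |3|->4.5, |7|->11, |1|->1.5, |1|->1.5, |5|->8, |5|->8, |5|->8, |5|->8
Step 3: Attach original signs; sum ranks with positive sign and with negative sign.
W+ = 4.5 + 8 + 4.5 + 1.5 + 8 + 8 = 34.5
W- = 3 + 11 + 1.5 + 8 + 8 = 31.5
(Check: W+ + W- = 66 should equal n(n+1)/2 = 66.)
Step 4: Test statistic W = min(W+, W-) = 31.5.
Step 5: Ties in |d|, so use the tie-corrected normal approximation.
        E[W] = n(n+1)/4 = 11*12/4 = 33.
        Tie groups: |d|=1 (t=2), |d|=3 (t=2), |d|=5 (t=5); sum(t^3 - t) = 132.
        Var[W] = n(n+1)(2n+1)/24 - sum(t^3-t)/48 = 3036/24 - 132/48 = 123.75.
        z = (W - E[W]) / sqrt(Var[W]) = (31.5 - 33) / 11.1243 = -0.1348.
        Two-sided p = 2*Phi(z) = 0.892738.
Step 6: alpha = 0.05. fail to reject H0.

W+ = 34.5, W- = 31.5, W = min = 31.5, p = 0.892738, fail to reject H0.


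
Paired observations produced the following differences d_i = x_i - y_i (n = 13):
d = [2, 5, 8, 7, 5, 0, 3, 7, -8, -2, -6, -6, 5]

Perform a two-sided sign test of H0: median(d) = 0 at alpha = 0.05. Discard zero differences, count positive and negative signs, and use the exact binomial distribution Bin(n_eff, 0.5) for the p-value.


Step 1: Discard zero differences. Original n = 13; n_eff = number of nonzero differences = 12.
Nonzero differences (with sign): +2, +5, +8, +7, +5, +3, +7, -8, -2, -6, -6, +5
Step 2: Count signs: positive = 8, negative = 4.
Step 3: Under H0: P(positive) = 0.5, so the number of positives S ~ Bin(12, 0.5).
Step 4: Two-sided exact p-value = sum of Bin(12,0.5) probabilities at or below the observed probability = 0.387695.
Step 5: alpha = 0.05. fail to reject H0.

n_eff = 12, pos = 8, neg = 4, p = 0.387695, fail to reject H0.


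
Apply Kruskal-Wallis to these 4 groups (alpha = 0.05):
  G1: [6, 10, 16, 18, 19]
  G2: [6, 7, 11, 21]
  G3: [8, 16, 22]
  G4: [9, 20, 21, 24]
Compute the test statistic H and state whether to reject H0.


Step 1: Combine all N = 16 observations and assign midranks.
sorted (value, group, rank): (6,G1,1.5), (6,G2,1.5), (7,G2,3), (8,G3,4), (9,G4,5), (10,G1,6), (11,G2,7), (16,G1,8.5), (16,G3,8.5), (18,G1,10), (19,G1,11), (20,G4,12), (21,G2,13.5), (21,G4,13.5), (22,G3,15), (24,G4,16)
Step 2: Sum ranks within each group.
R_1 = 37 (n_1 = 5)
R_2 = 25 (n_2 = 4)
R_3 = 27.5 (n_3 = 3)
R_4 = 46.5 (n_4 = 4)
Step 3: H = 12/(N(N+1)) * sum(R_i^2/n_i) - 3(N+1)
     = 12/(16*17) * (37^2/5 + 25^2/4 + 27.5^2/3 + 46.5^2/4) - 3*17
     = 0.044118 * 1222.7 - 51
     = 2.942463.
Step 4: Ties present; correction factor C = 1 - 18/(16^3 - 16) = 0.995588. Corrected H = 2.942463 / 0.995588 = 2.955502.
Step 5: Under H0, H ~ chi^2(3); p-value = 0.398537.
Step 6: alpha = 0.05. fail to reject H0.

H = 2.9555, df = 3, p = 0.398537, fail to reject H0.


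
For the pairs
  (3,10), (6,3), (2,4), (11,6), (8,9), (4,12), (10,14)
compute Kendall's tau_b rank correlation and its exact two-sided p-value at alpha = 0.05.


Step 1: Enumerate the 21 unordered pairs (i,j) with i<j and classify each by sign(x_j-x_i) * sign(y_j-y_i).
  (1,2):dx=+3,dy=-7->D; (1,3):dx=-1,dy=-6->C; (1,4):dx=+8,dy=-4->D; (1,5):dx=+5,dy=-1->D
  (1,6):dx=+1,dy=+2->C; (1,7):dx=+7,dy=+4->C; (2,3):dx=-4,dy=+1->D; (2,4):dx=+5,dy=+3->C
  (2,5):dx=+2,dy=+6->C; (2,6):dx=-2,dy=+9->D; (2,7):dx=+4,dy=+11->C; (3,4):dx=+9,dy=+2->C
  (3,5):dx=+6,dy=+5->C; (3,6):dx=+2,dy=+8->C; (3,7):dx=+8,dy=+10->C; (4,5):dx=-3,dy=+3->D
  (4,6):dx=-7,dy=+6->D; (4,7):dx=-1,dy=+8->D; (5,6):dx=-4,dy=+3->D; (5,7):dx=+2,dy=+5->C
  (6,7):dx=+6,dy=+2->C
Step 2: C = 12, D = 9, total pairs = 21.
Step 3: tau = (C - D)/(n(n-1)/2) = (12 - 9)/21 = 0.142857.
Step 4: Exact two-sided p-value (enumerate n! = 5040 permutations of y under H0): p = 0.772619.
Step 5: alpha = 0.05. fail to reject H0.

tau_b = 0.1429 (C=12, D=9), p = 0.772619, fail to reject H0.


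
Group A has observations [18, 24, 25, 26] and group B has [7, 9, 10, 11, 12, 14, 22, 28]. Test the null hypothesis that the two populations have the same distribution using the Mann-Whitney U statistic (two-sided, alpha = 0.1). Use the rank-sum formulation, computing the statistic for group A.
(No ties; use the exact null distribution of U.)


Step 1: Combine and sort all 12 observations; assign midranks.
sorted (value, group): (7,Y), (9,Y), (10,Y), (11,Y), (12,Y), (14,Y), (18,X), (22,Y), (24,X), (25,X), (26,X), (28,Y)
ranks: 7->1, 9->2, 10->3, 11->4, 12->5, 14->6, 18->7, 22->8, 24->9, 25->10, 26->11, 28->12
Step 2: Rank sum for X: R1 = 7 + 9 + 10 + 11 = 37.
Step 3: U_X = R1 - n1(n1+1)/2 = 37 - 4*5/2 = 37 - 10 = 27.
       U_Y = n1*n2 - U_X = 32 - 27 = 5.
Step 4: No ties, so the exact null distribution of U (based on enumerating the C(12,4) = 495 equally likely rank assignments) gives the two-sided p-value.
Step 5: p-value = 0.072727; compare to alpha = 0.1. reject H0.

U_X = 27, p = 0.072727, reject H0 at alpha = 0.1.


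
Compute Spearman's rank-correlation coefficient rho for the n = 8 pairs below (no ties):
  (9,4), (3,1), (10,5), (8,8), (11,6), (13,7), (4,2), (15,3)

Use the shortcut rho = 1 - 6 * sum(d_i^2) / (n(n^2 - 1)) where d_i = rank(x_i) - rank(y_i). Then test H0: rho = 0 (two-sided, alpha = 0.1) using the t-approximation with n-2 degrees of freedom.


Step 1: Rank x and y separately (midranks; no ties here).
rank(x): 9->4, 3->1, 10->5, 8->3, 11->6, 13->7, 4->2, 15->8
rank(y): 4->4, 1->1, 5->5, 8->8, 6->6, 7->7, 2->2, 3->3
Step 2: d_i = R_x(i) - R_y(i); compute d_i^2.
  (4-4)^2=0, (1-1)^2=0, (5-5)^2=0, (3-8)^2=25, (6-6)^2=0, (7-7)^2=0, (2-2)^2=0, (8-3)^2=25
sum(d^2) = 50.
Step 3: rho = 1 - 6*50 / (8*(8^2 - 1)) = 1 - 300/504 = 0.404762.
Step 4: Under H0, t = rho * sqrt((n-2)/(1-rho^2)) = 1.0842 ~ t(6).
Step 5: Two-sided p-value from the t-distribution with 6 df = 0.319889.
Step 6: alpha = 0.1. fail to reject H0.

rho = 0.4048, p = 0.319889, fail to reject H0 at alpha = 0.1.


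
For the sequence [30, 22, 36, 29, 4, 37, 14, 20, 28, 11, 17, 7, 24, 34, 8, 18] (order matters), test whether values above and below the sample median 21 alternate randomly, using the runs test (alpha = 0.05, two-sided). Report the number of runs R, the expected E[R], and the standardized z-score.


Step 1: Compute median = 21; label A = above, B = below.
Labels in order: AAAABABBABBBAABB  (n_A = 8, n_B = 8)
Step 2: Count runs R = 8.
Step 3: Under H0 (random ordering), E[R] = 2*n_A*n_B/(n_A+n_B) + 1 = 2*8*8/16 + 1 = 9.0000.
        Var[R] = 2*n_A*n_B*(2*n_A*n_B - n_A - n_B) / ((n_A+n_B)^2 * (n_A+n_B-1)) = 14336/3840 = 3.7333.
        SD[R] = 1.9322.
Step 4: Continuity-corrected z = (R + 0.5 - E[R]) / SD[R] = (8 + 0.5 - 9.0000) / 1.9322 = -0.2588.
Step 5: Two-sided p-value via normal approximation = 2*(1 - Phi(|z|)) = 0.795809.
Step 6: alpha = 0.05. fail to reject H0.

R = 8, z = -0.2588, p = 0.795809, fail to reject H0.


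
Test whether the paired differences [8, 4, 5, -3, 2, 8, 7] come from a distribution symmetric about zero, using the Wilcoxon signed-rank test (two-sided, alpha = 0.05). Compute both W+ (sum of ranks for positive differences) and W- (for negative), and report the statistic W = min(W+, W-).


Step 1: Drop any zero differences (none here) and take |d_i|.
|d| = [8, 4, 5, 3, 2, 8, 7]
Step 2: Midrank |d_i| (ties get averaged ranks).
ranks: |8|->6.5, |4|->3, |5|->4, |3|->2, |2|->1, |8|->6.5, |7|->5
Step 3: Attach original signs; sum ranks with positive sign and with negative sign.
W+ = 6.5 + 3 + 4 + 1 + 6.5 + 5 = 26
W- = 2 = 2
(Check: W+ + W- = 28 should equal n(n+1)/2 = 28.)
Step 4: Test statistic W = min(W+, W-) = 2.
Step 5: Ties in |d|, so use the tie-corrected normal approximation.
        E[W] = n(n+1)/4 = 7*8/4 = 14.
        Tie groups: |d|=8 (t=2); sum(t^3 - t) = 6.
        Var[W] = n(n+1)(2n+1)/24 - sum(t^3-t)/48 = 840/24 - 6/48 = 34.875.
        z = (W - E[W]) / sqrt(Var[W]) = (2 - 14) / 5.9055 = -2.0320.
        Two-sided p = 2*Phi(z) = 0.042153.
Step 6: alpha = 0.05. reject H0.

W+ = 26, W- = 2, W = min = 2, p = 0.042153, reject H0.


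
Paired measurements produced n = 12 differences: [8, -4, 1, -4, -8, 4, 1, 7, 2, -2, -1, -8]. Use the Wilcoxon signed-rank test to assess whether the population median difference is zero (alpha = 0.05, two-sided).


Step 1: Drop any zero differences (none here) and take |d_i|.
|d| = [8, 4, 1, 4, 8, 4, 1, 7, 2, 2, 1, 8]
Step 2: Midrank |d_i| (ties get averaged ranks).
ranks: |8|->11, |4|->7, |1|->2, |4|->7, |8|->11, |4|->7, |1|->2, |7|->9, |2|->4.5, |2|->4.5, |1|->2, |8|->11
Step 3: Attach original signs; sum ranks with positive sign and with negative sign.
W+ = 11 + 2 + 7 + 2 + 9 + 4.5 = 35.5
W- = 7 + 7 + 11 + 4.5 + 2 + 11 = 42.5
(Check: W+ + W- = 78 should equal n(n+1)/2 = 78.)
Step 4: Test statistic W = min(W+, W-) = 35.5.
Step 5: Ties in |d|, so use the tie-corrected normal approximation.
        E[W] = n(n+1)/4 = 12*13/4 = 39.
        Tie groups: |d|=1 (t=3), |d|=2 (t=2), |d|=4 (t=3), |d|=8 (t=3); sum(t^3 - t) = 78.
        Var[W] = n(n+1)(2n+1)/24 - sum(t^3-t)/48 = 3900/24 - 78/48 = 160.875.
        z = (W - E[W]) / sqrt(Var[W]) = (35.5 - 39) / 12.6837 = -0.2759.
        Two-sided p = 2*Phi(z) = 0.782590.
Step 6: alpha = 0.05. fail to reject H0.

W+ = 35.5, W- = 42.5, W = min = 35.5, p = 0.782590, fail to reject H0.


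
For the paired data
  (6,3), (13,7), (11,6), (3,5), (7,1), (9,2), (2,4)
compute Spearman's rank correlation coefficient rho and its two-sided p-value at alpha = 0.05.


Step 1: Rank x and y separately (midranks; no ties here).
rank(x): 6->3, 13->7, 11->6, 3->2, 7->4, 9->5, 2->1
rank(y): 3->3, 7->7, 6->6, 5->5, 1->1, 2->2, 4->4
Step 2: d_i = R_x(i) - R_y(i); compute d_i^2.
  (3-3)^2=0, (7-7)^2=0, (6-6)^2=0, (2-5)^2=9, (4-1)^2=9, (5-2)^2=9, (1-4)^2=9
sum(d^2) = 36.
Step 3: rho = 1 - 6*36 / (7*(7^2 - 1)) = 1 - 216/336 = 0.357143.
Step 4: Under H0, t = rho * sqrt((n-2)/(1-rho^2)) = 0.8550 ~ t(5).
Step 5: Two-sided p-value from the t-distribution with 5 df = 0.431611.
Step 6: alpha = 0.05. fail to reject H0.

rho = 0.3571, p = 0.431611, fail to reject H0 at alpha = 0.05.


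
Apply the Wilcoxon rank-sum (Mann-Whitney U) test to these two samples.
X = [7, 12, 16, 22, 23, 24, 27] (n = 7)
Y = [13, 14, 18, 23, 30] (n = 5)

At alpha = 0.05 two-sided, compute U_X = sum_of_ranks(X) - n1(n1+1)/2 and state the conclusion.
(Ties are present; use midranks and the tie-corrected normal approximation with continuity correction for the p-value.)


Step 1: Combine and sort all 12 observations; assign midranks.
sorted (value, group): (7,X), (12,X), (13,Y), (14,Y), (16,X), (18,Y), (22,X), (23,X), (23,Y), (24,X), (27,X), (30,Y)
ranks: 7->1, 12->2, 13->3, 14->4, 16->5, 18->6, 22->7, 23->8.5, 23->8.5, 24->10, 27->11, 30->12
Step 2: Rank sum for X: R1 = 1 + 2 + 5 + 7 + 8.5 + 10 + 11 = 44.5.
Step 3: U_X = R1 - n1(n1+1)/2 = 44.5 - 7*8/2 = 44.5 - 28 = 16.5.
       U_Y = n1*n2 - U_X = 35 - 16.5 = 18.5.
Step 4: Ties are present, so use the tie-corrected normal approximation (with continuity correction) for the p-value.
Step 5: p-value = 0.935170; compare to alpha = 0.05. fail to reject H0.

U_X = 16.5, p = 0.935170, fail to reject H0 at alpha = 0.05.


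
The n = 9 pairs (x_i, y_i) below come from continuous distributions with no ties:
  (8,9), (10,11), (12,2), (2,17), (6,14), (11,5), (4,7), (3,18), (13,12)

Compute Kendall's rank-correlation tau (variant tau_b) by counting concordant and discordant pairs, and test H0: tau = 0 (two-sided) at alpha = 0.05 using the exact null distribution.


Step 1: Enumerate the 36 unordered pairs (i,j) with i<j and classify each by sign(x_j-x_i) * sign(y_j-y_i).
  (1,2):dx=+2,dy=+2->C; (1,3):dx=+4,dy=-7->D; (1,4):dx=-6,dy=+8->D; (1,5):dx=-2,dy=+5->D
  (1,6):dx=+3,dy=-4->D; (1,7):dx=-4,dy=-2->C; (1,8):dx=-5,dy=+9->D; (1,9):dx=+5,dy=+3->C
  (2,3):dx=+2,dy=-9->D; (2,4):dx=-8,dy=+6->D; (2,5):dx=-4,dy=+3->D; (2,6):dx=+1,dy=-6->D
  (2,7):dx=-6,dy=-4->C; (2,8):dx=-7,dy=+7->D; (2,9):dx=+3,dy=+1->C; (3,4):dx=-10,dy=+15->D
  (3,5):dx=-6,dy=+12->D; (3,6):dx=-1,dy=+3->D; (3,7):dx=-8,dy=+5->D; (3,8):dx=-9,dy=+16->D
  (3,9):dx=+1,dy=+10->C; (4,5):dx=+4,dy=-3->D; (4,6):dx=+9,dy=-12->D; (4,7):dx=+2,dy=-10->D
  (4,8):dx=+1,dy=+1->C; (4,9):dx=+11,dy=-5->D; (5,6):dx=+5,dy=-9->D; (5,7):dx=-2,dy=-7->C
  (5,8):dx=-3,dy=+4->D; (5,9):dx=+7,dy=-2->D; (6,7):dx=-7,dy=+2->D; (6,8):dx=-8,dy=+13->D
  (6,9):dx=+2,dy=+7->C; (7,8):dx=-1,dy=+11->D; (7,9):dx=+9,dy=+5->C; (8,9):dx=+10,dy=-6->D
Step 2: C = 10, D = 26, total pairs = 36.
Step 3: tau = (C - D)/(n(n-1)/2) = (10 - 26)/36 = -0.444444.
Step 4: Exact two-sided p-value (enumerate n! = 362880 permutations of y under H0): p = 0.119439.
Step 5: alpha = 0.05. fail to reject H0.

tau_b = -0.4444 (C=10, D=26), p = 0.119439, fail to reject H0.


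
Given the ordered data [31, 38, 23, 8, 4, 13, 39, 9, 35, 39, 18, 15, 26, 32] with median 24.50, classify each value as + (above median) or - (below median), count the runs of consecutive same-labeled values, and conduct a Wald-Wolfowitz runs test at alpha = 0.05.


Step 1: Compute median = 24.50; label A = above, B = below.
Labels in order: AABBBBABAABBAA  (n_A = 7, n_B = 7)
Step 2: Count runs R = 7.
Step 3: Under H0 (random ordering), E[R] = 2*n_A*n_B/(n_A+n_B) + 1 = 2*7*7/14 + 1 = 8.0000.
        Var[R] = 2*n_A*n_B*(2*n_A*n_B - n_A - n_B) / ((n_A+n_B)^2 * (n_A+n_B-1)) = 8232/2548 = 3.2308.
        SD[R] = 1.7974.
Step 4: Continuity-corrected z = (R + 0.5 - E[R]) / SD[R] = (7 + 0.5 - 8.0000) / 1.7974 = -0.2782.
Step 5: Two-sided p-value via normal approximation = 2*(1 - Phi(|z|)) = 0.780879.
Step 6: alpha = 0.05. fail to reject H0.

R = 7, z = -0.2782, p = 0.780879, fail to reject H0.


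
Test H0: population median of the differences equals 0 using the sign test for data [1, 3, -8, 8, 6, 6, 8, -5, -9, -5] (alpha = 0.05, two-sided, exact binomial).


Step 1: Discard zero differences. Original n = 10; n_eff = number of nonzero differences = 10.
Nonzero differences (with sign): +1, +3, -8, +8, +6, +6, +8, -5, -9, -5
Step 2: Count signs: positive = 6, negative = 4.
Step 3: Under H0: P(positive) = 0.5, so the number of positives S ~ Bin(10, 0.5).
Step 4: Two-sided exact p-value = sum of Bin(10,0.5) probabilities at or below the observed probability = 0.753906.
Step 5: alpha = 0.05. fail to reject H0.

n_eff = 10, pos = 6, neg = 4, p = 0.753906, fail to reject H0.


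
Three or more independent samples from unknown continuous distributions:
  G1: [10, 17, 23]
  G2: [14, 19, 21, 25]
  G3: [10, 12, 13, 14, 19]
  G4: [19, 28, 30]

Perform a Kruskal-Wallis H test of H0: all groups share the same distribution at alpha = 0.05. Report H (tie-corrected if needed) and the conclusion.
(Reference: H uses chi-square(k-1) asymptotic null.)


Step 1: Combine all N = 15 observations and assign midranks.
sorted (value, group, rank): (10,G1,1.5), (10,G3,1.5), (12,G3,3), (13,G3,4), (14,G2,5.5), (14,G3,5.5), (17,G1,7), (19,G2,9), (19,G3,9), (19,G4,9), (21,G2,11), (23,G1,12), (25,G2,13), (28,G4,14), (30,G4,15)
Step 2: Sum ranks within each group.
R_1 = 20.5 (n_1 = 3)
R_2 = 38.5 (n_2 = 4)
R_3 = 23 (n_3 = 5)
R_4 = 38 (n_4 = 3)
Step 3: H = 12/(N(N+1)) * sum(R_i^2/n_i) - 3(N+1)
     = 12/(15*16) * (20.5^2/3 + 38.5^2/4 + 23^2/5 + 38^2/3) - 3*16
     = 0.050000 * 1097.78 - 48
     = 6.888958.
Step 4: Ties present; correction factor C = 1 - 36/(15^3 - 15) = 0.989286. Corrected H = 6.888958 / 0.989286 = 6.963568.
Step 5: Under H0, H ~ chi^2(3); p-value = 0.073068.
Step 6: alpha = 0.05. fail to reject H0.

H = 6.9636, df = 3, p = 0.073068, fail to reject H0.


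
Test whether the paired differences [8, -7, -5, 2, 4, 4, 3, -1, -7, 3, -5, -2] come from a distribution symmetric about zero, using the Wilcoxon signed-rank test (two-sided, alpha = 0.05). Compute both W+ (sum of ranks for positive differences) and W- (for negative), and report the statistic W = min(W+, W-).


Step 1: Drop any zero differences (none here) and take |d_i|.
|d| = [8, 7, 5, 2, 4, 4, 3, 1, 7, 3, 5, 2]
Step 2: Midrank |d_i| (ties get averaged ranks).
ranks: |8|->12, |7|->10.5, |5|->8.5, |2|->2.5, |4|->6.5, |4|->6.5, |3|->4.5, |1|->1, |7|->10.5, |3|->4.5, |5|->8.5, |2|->2.5
Step 3: Attach original signs; sum ranks with positive sign and with negative sign.
W+ = 12 + 2.5 + 6.5 + 6.5 + 4.5 + 4.5 = 36.5
W- = 10.5 + 8.5 + 1 + 10.5 + 8.5 + 2.5 = 41.5
(Check: W+ + W- = 78 should equal n(n+1)/2 = 78.)
Step 4: Test statistic W = min(W+, W-) = 36.5.
Step 5: Ties in |d|, so use the tie-corrected normal approximation.
        E[W] = n(n+1)/4 = 12*13/4 = 39.
        Tie groups: |d|=2 (t=2), |d|=3 (t=2), |d|=4 (t=2), |d|=5 (t=2), |d|=7 (t=2); sum(t^3 - t) = 30.
        Var[W] = n(n+1)(2n+1)/24 - sum(t^3-t)/48 = 3900/24 - 30/48 = 161.875.
        z = (W - E[W]) / sqrt(Var[W]) = (36.5 - 39) / 12.7230 = -0.1965.
        Two-sided p = 2*Phi(z) = 0.844223.
Step 6: alpha = 0.05. fail to reject H0.

W+ = 36.5, W- = 41.5, W = min = 36.5, p = 0.844223, fail to reject H0.


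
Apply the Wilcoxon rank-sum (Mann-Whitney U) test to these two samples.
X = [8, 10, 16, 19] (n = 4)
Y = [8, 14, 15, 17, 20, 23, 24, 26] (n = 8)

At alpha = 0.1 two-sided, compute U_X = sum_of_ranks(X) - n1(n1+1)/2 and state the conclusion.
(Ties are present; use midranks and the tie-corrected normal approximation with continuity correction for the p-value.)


Step 1: Combine and sort all 12 observations; assign midranks.
sorted (value, group): (8,X), (8,Y), (10,X), (14,Y), (15,Y), (16,X), (17,Y), (19,X), (20,Y), (23,Y), (24,Y), (26,Y)
ranks: 8->1.5, 8->1.5, 10->3, 14->4, 15->5, 16->6, 17->7, 19->8, 20->9, 23->10, 24->11, 26->12
Step 2: Rank sum for X: R1 = 1.5 + 3 + 6 + 8 = 18.5.
Step 3: U_X = R1 - n1(n1+1)/2 = 18.5 - 4*5/2 = 18.5 - 10 = 8.5.
       U_Y = n1*n2 - U_X = 32 - 8.5 = 23.5.
Step 4: Ties are present, so use the tie-corrected normal approximation (with continuity correction) for the p-value.
Step 5: p-value = 0.233663; compare to alpha = 0.1. fail to reject H0.

U_X = 8.5, p = 0.233663, fail to reject H0 at alpha = 0.1.


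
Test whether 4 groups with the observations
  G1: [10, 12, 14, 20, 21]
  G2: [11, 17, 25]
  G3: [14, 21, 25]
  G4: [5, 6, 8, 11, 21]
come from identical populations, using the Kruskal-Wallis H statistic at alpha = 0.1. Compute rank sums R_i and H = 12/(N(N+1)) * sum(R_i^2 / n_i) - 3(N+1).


Step 1: Combine all N = 16 observations and assign midranks.
sorted (value, group, rank): (5,G4,1), (6,G4,2), (8,G4,3), (10,G1,4), (11,G2,5.5), (11,G4,5.5), (12,G1,7), (14,G1,8.5), (14,G3,8.5), (17,G2,10), (20,G1,11), (21,G1,13), (21,G3,13), (21,G4,13), (25,G2,15.5), (25,G3,15.5)
Step 2: Sum ranks within each group.
R_1 = 43.5 (n_1 = 5)
R_2 = 31 (n_2 = 3)
R_3 = 37 (n_3 = 3)
R_4 = 24.5 (n_4 = 5)
Step 3: H = 12/(N(N+1)) * sum(R_i^2/n_i) - 3(N+1)
     = 12/(16*17) * (43.5^2/5 + 31^2/3 + 37^2/3 + 24.5^2/5) - 3*17
     = 0.044118 * 1275.17 - 51
     = 5.257353.
Step 4: Ties present; correction factor C = 1 - 42/(16^3 - 16) = 0.989706. Corrected H = 5.257353 / 0.989706 = 5.312036.
Step 5: Under H0, H ~ chi^2(3); p-value = 0.150323.
Step 6: alpha = 0.1. fail to reject H0.

H = 5.3120, df = 3, p = 0.150323, fail to reject H0.


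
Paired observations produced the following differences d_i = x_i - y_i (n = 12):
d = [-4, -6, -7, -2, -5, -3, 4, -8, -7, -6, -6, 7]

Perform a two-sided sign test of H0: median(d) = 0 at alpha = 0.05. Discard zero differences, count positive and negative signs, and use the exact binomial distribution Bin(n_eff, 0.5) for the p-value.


Step 1: Discard zero differences. Original n = 12; n_eff = number of nonzero differences = 12.
Nonzero differences (with sign): -4, -6, -7, -2, -5, -3, +4, -8, -7, -6, -6, +7
Step 2: Count signs: positive = 2, negative = 10.
Step 3: Under H0: P(positive) = 0.5, so the number of positives S ~ Bin(12, 0.5).
Step 4: Two-sided exact p-value = sum of Bin(12,0.5) probabilities at or below the observed probability = 0.038574.
Step 5: alpha = 0.05. reject H0.

n_eff = 12, pos = 2, neg = 10, p = 0.038574, reject H0.
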